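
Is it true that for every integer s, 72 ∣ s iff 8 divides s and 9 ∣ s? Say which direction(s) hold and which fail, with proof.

(⟹) If 72 ∣ s, write s = 72q. Since 72 = 9·8, s = 8·(9q), so 8 ∣ s; and since 72 = 8·9, s = 9·(8q), so 9 ∣ s.

(⟸) Suppose 8 ∣ s and 9 ∣ s. Any common multiple of 8 and 9 is a multiple of their lcm; here gcd(8, 9) = 1, so lcm(8, 9) = 8·9 = 72, so 72 ∣ s.

Equivalent; both directions hold.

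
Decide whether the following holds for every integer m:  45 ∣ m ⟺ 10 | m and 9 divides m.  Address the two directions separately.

Forward direction. This fails: take m = 45. Certainly 45 ∣ 45, but 10 ∤ 45.

Converse. Suppose 10 ∣ m and 9 ∣ m. Any common multiple of 10 and 9 is a multiple of their lcm; here gcd(10, 9) = 1, so lcm(10, 9) = 10·9 = 90, so 90 ∣ m. Since 45 ∣ 90, it follows that 45 ∣ m.

Only the reverse direction holds.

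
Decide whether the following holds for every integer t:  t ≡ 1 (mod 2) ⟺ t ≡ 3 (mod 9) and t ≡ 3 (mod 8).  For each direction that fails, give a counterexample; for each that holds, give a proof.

The forward direction fails; the converse holds.

(→) This fails: t = 1 gives 1 ≡ 1 (mod 2) but 1 ≡ 1 (mod 9), so the conjunction on the right does not hold.

(←) Conversely, if t ≡ 3 (mod 9) and t ≡ 3 (mod 8), then by the Chinese remainder theorem t ≡ 3 (mod 72). Since 3 ≡ 1 (mod 2) and 2 ∣ 72, we get t ≡ 1 (mod 2).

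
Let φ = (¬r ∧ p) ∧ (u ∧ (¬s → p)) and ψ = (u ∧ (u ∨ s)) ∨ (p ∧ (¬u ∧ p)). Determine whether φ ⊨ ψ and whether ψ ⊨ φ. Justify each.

Forward direction. Assume the antecedent. If r is true, the antecedent cannot hold. If r is false, the antecedent forces (r = F, p = T, s = F, u = T) or (r = F, p = T, s = T, u = T), and (u ∧ (u ∨ s)) ∨ (p ∧ (¬u ∧ p)) holds there. Either way (u ∧ (u ∨ s)) ∨ (p ∧ (¬u ∧ p)) holds.

Converse. This fails. Under r = F, p = T, s = F, u = F, the left side is false but the right side is true.

(⇒) holds; (⇐) fails.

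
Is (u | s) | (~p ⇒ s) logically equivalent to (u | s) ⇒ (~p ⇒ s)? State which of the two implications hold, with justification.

Neither implication holds.

Forward direction. This fails. Under u = T, s = F, p = F, the left side is true but the right side is false.

Converse. This fails. Under u = F, s = F, p = F, the left side is false but the right side is true.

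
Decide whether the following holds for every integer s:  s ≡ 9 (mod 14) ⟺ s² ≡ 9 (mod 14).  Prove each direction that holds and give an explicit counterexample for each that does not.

(→) This fails: take s = 9. Then 9 ≡ 9 (mod 14), but 9² = 81 ≡ 11 (mod 14), not 9.

(←) This fails: take s = 3. Then 3² = 9 ≡ 9 (mod 14), yet 3 ≡ 3 (mod 14), not 9.

(⇒) fails and (⇐) fails.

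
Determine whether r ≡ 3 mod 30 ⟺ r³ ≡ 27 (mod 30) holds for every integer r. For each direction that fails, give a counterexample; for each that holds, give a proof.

(⟹) Suppose r ≡ 3 mod 30. Write r = 30j + 3. Then (30j + 3)³ = 27000j³ + 8100j² + 810j + 27 = 30(900j³ + 270j² + 27j) + 27, so r³ ≡ 27 (mod 30).

(⟸) Conversely, suppose r³ ≡ 27 (mod 30). The only residue r in {0, …, 29} with r³ ≡ 27 (mod 30) is r = 3, so r ≡ 3 (mod 30).

Both implications hold.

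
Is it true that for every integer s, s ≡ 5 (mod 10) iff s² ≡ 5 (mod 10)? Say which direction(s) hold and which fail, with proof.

Both implications hold.

(→) Suppose s ≡ 5 (mod 10). Write s = 10j + 5. Then (10j + 5)² = 100j² + 100j + 25 = 10(10j² + 10j + 2) + 5, so s² ≡ 5 (mod 10).

(←) For the converse, argue contrapositively. If s ≢ 5 (mod 10), then s is congruent to one of 0, 1, 2, 3, 4, 6, 7, 8, 9 modulo 10, and these give s² ≡ 0, 1, 4, 9, 6, 6, 9, 4, 1 respectively — never 5.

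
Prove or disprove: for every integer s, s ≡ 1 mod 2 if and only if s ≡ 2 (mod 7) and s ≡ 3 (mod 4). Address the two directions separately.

[⇐] If s ≡ 2 (mod 7) and s ≡ 3 (mod 4), then by the Chinese remainder theorem s ≡ 23 (mod 28). Since 23 ≡ 1 (mod 2) and 2 ∣ 28, we get s ≡ 1 (mod 2).

[⇒] This fails: s = 1 gives 1 ≡ 1 (mod 2) but 1 ≡ 1 (mod 7), so the conjunction on the right does not hold.

Only the converse holds.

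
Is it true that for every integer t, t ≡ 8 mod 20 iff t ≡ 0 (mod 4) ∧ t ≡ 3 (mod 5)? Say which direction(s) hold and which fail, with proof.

[⇒] Suppose t ≡ 8 (mod 20); write t = 20j + 8. Since 4 ∣ 20, reducing mod 4 gives t ≡ 8 ≡ 0 (mod 4); since 5 ∣ 20, reducing mod 5 gives t ≡ 8 ≡ 3 (mod 5).

[⇐] Conversely, if t ≡ 0 (mod 4) and t ≡ 3 (mod 5), then by the Chinese remainder theorem t ≡ 8 (mod 20). This is exactly t ≡ 8 (mod 20).

Both directions hold.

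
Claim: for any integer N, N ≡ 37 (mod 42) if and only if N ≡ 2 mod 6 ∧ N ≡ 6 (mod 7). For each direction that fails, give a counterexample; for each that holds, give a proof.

Neither implication holds.

(⟹) This fails: N = 37 gives 37 ≡ 37 (mod 42) but 37 ≡ 1 (mod 6), so the conjunction on the right does not hold.

(⟸) This fails: N = 20 satisfies both congruences on the right (20 ≡ 2 mod 6 and 20 ≡ 6 mod 7) yet 20 ≡ 20 (mod 42), not 37.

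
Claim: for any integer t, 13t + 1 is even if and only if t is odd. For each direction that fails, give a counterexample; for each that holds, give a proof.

The biconditional holds.

Forward direction. Suppose 13t + 1 is even. Since 13 is odd, 13t and t have the same parity, so 13t + 1 ≡ t + 1 (mod 2). As 1 is odd, 13t + 1 is even exactly when t is odd. Thus t is odd.

Converse. Suppose t is odd; write t = 2j + 1. Then 13t + 1 = 13·(2j + 1) + 1 = 2·13j + 14, which is even.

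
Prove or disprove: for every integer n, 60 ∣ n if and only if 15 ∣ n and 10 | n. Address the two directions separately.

(⟸) This fails: take n = 30. Both 15 ∣ 30 and 10 ∣ 30, yet 30 is not a multiple of 60 (since 30 = 0·60 + 30), so 60 ∤ 30.

(⟹) If 60 ∣ n, write n = 60q. Since 60 = 4·15, n = 15·(4q), so 15 ∣ n; and since 60 = 6·10, n = 10·(6q), so 10 ∣ n.

The forward direction holds; the converse fails.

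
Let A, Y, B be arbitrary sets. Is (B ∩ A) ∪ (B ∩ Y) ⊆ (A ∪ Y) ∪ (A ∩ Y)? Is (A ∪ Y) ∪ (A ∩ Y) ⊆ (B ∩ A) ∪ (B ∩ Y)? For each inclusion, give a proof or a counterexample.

(⟸) This inclusion fails. Take A = {1}, Y = ∅, B = ∅; then 1 ∈ (A ∪ Y) ∪ (A ∩ Y) but 1 ∉ (B ∩ A) ∪ (B ∩ Y).

(⟹) Let x ∈ (B ∩ A) ∪ (B ∩ Y). Then either x ∈ A ∩ B and x ∉ Y; or x ∈ Y ∩ B and x ∉ A; or x ∈ A ∩ Y ∩ B. In each case x ∈ (A ∪ Y) ∪ (A ∩ Y), so (B ∩ A) ∪ (B ∩ Y) ⊆ (A ∪ Y) ∪ (A ∩ Y).

(⊆) holds; (⊇) fails.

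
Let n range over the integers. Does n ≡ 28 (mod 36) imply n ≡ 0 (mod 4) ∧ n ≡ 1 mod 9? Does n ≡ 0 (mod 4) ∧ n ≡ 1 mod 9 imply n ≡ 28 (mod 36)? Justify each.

Both directions hold; the statement is true.

(⇒) Suppose n ≡ 28 (mod 36); write n = 36j + 28. Since 4 ∣ 36, reducing mod 4 gives n ≡ 28 ≡ 0 (mod 4); since 9 ∣ 36, reducing mod 9 gives n ≡ 28 ≡ 1 (mod 9).

(⇐) Conversely, if n ≡ 0 (mod 4) and n ≡ 1 (mod 9), then by the Chinese remainder theorem n ≡ 28 (mod 36). This is exactly n ≡ 28 (mod 36).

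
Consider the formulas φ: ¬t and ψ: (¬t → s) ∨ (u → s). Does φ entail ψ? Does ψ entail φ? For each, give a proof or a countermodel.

Forward direction. This fails. Under t = F, u = T, s = F, the left side is true but the right side is false.

Converse. This fails. Under t = T, u = F, s = F, the left side is false but the right side is true.

Both directions fail.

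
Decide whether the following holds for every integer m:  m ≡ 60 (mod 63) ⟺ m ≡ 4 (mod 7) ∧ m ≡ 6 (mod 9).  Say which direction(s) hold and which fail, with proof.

(→) Suppose m ≡ 60 (mod 63); write m = 63j + 60. Since 7 ∣ 63, reducing mod 7 gives m ≡ 60 ≡ 4 (mod 7); since 9 ∣ 63, reducing mod 9 gives m ≡ 60 ≡ 6 (mod 9).

(←) Conversely, if m ≡ 4 (mod 7) and m ≡ 6 (mod 9), then by the Chinese remainder theorem m ≡ 60 (mod 63). This is exactly m ≡ 60 (mod 63).

Both implications hold.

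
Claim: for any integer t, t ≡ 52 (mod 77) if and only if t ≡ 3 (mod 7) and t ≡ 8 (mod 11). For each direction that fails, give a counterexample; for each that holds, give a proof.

(⇒) Suppose t ≡ 52 (mod 77); write t = 77j + 52. Since 7 ∣ 77, reducing mod 7 gives t ≡ 52 ≡ 3 (mod 7); since 11 ∣ 77, reducing mod 11 gives t ≡ 52 ≡ 8 (mod 11).

(⇐) Conversely, if t ≡ 3 (mod 7) and t ≡ 8 (mod 11), then by the Chinese remainder theorem t ≡ 52 (mod 77). This is exactly t ≡ 52 (mod 77).

Both implications hold.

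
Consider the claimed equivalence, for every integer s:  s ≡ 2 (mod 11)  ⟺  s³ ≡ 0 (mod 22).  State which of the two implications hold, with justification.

Both directions fail.

Forward direction. This fails: take s = 2. Then 2 ≡ 2 (mod 11), but 2³ = 8 ≡ 8 (mod 22), not 0.

Converse. This fails: take s = 0. Then 0³ = 0 ≡ 0 (mod 22), yet 0 ≡ 0 (mod 11), not 2.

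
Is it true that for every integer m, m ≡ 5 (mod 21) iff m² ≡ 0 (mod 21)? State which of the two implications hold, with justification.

(⇒) This fails: take m = 5. Then 5 ≡ 5 (mod 21), but 5² = 25 ≡ 4 (mod 21), not 0.

(⇐) This fails: take m = 0. Then 0² = 0 ≡ 0 (mod 21), yet 0 ≡ 0 (mod 21), not 5.

Neither implication holds.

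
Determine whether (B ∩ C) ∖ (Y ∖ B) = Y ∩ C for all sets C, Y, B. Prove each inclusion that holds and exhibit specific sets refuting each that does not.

(⟹) This inclusion fails. Take C = {1}, Y = ∅, B = {1}; then 1 ∈ (B ∩ C) ∖ (Y ∖ B) but 1 ∉ Y ∩ C.

(⟸) This inclusion fails. Take C = {1}, Y = {1}, B = ∅; then 1 ∈ Y ∩ C but 1 ∉ (B ∩ C) ∖ (Y ∖ B).

Both inclusions fail.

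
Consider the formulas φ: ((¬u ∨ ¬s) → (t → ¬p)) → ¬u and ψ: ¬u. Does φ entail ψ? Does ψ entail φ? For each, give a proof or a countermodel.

(→) This fails. Under t = T, p = T, u = T, s = F, the left side is true but the right side is false.

(←) Assume the antecedent. If u is true, the antecedent cannot hold. If u is false, ((¬u ∨ ¬s) → (t → ¬p)) → ¬u reduces to true regardless of the other variables. Either way ((¬u ∨ ¬s) → (t → ¬p)) → ¬u holds.

Not equivalent: only (⇐) holds.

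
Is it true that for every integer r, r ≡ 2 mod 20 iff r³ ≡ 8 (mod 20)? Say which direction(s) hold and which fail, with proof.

(⟹) Suppose r ≡ 2 mod 20. Write r = 20j + 2. Then (20j + 2)³ = 8000j³ + 2400j² + 240j + 8 = 20(400j³ + 120j² + 12j) + 8, so r³ ≡ 8 (mod 20).

(⟸) This fails: take r = 12. Then 12³ = 1728 ≡ 8 (mod 20), yet 12 ≡ 12 (mod 20), not 2.

(⇒) holds; (⇐) fails.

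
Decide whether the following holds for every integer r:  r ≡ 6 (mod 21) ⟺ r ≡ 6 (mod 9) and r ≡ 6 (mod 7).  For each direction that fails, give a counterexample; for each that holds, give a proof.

Only the converse holds.

(⇒) This fails: r = 48 gives 48 ≡ 6 (mod 21) but 48 ≡ 3 (mod 9), so the conjunction on the right does not hold.

(⇐) Conversely, if r ≡ 6 (mod 9) and r ≡ 6 (mod 7), then by the Chinese remainder theorem r ≡ 6 (mod 63). Since 6 ≡ 6 (mod 21) and 21 ∣ 63, we get r ≡ 6 (mod 21).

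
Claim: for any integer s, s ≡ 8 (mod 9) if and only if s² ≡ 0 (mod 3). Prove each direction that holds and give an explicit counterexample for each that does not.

(⇒) This fails: take s = 8. Then 8 ≡ 8 (mod 9), but 8² = 64 ≡ 1 (mod 3), not 0.

(⇐) This fails: take s = 0. Then 0² = 0 ≡ 0 (mod 3), yet 0 ≡ 0 (mod 9), not 8.

Neither direction holds.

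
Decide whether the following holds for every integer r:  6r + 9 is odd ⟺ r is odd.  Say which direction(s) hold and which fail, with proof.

Only the converse holds.

(⇒) This fails: take r = 2. Then 6r + 9 = 21, which is odd, yet r = 2 is even, not odd.

(⇐) Suppose r is odd. Since 6 is even, 6r is even for every r, so 6r + 9 has the same parity as 9, which is odd. Hence 6r + 9 is odd.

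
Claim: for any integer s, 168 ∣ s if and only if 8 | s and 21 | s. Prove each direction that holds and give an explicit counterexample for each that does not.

[⇒] If 168 ∣ s, write s = 168q. Since 168 = 21·8, s = 8·(21q), so 8 ∣ s; and since 168 = 8·21, s = 21·(8q), so 21 ∣ s.

[⇐] Suppose 8 ∣ s and 21 ∣ s. Any common multiple of 8 and 21 is a multiple of their lcm; here gcd(8, 21) = 1, so lcm(8, 21) = 8·21 = 168, so 168 ∣ s.

Both directions hold.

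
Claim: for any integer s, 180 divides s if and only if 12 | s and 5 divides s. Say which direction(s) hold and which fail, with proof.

Only the forward direction holds.

(⇒) If 180 ∣ s, write s = 180q. Since 180 = 15·12, s = 12·(15q), so 12 ∣ s; and since 180 = 36·5, s = 5·(36q), so 5 ∣ s.

(⇐) This fails: take s = 60. Both 12 ∣ 60 and 5 ∣ 60, yet 60 is not a multiple of 180 (since 60 = 0·180 + 60), so 180 ∤ 60.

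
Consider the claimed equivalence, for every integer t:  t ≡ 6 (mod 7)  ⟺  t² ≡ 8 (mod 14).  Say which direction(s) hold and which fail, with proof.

Neither direction holds.

(⇒) This fails: take t = 13. Then 13 ≡ 6 (mod 7), but 13² = 169 ≡ 1 (mod 14), not 8.

(⇐) This fails: take t = 8. Then 8² = 64 ≡ 8 (mod 14), yet 8 ≡ 1 (mod 7), not 6.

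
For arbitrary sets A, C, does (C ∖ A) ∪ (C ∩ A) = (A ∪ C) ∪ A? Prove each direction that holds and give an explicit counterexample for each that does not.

(⟹) Let x ∈ (C ∖ A) ∪ (C ∩ A). Then either x ∈ C and x ∉ A; or x ∈ A ∩ C. In each case x ∈ (A ∪ C) ∪ A, so (C ∖ A) ∪ (C ∩ A) ⊆ (A ∪ C) ∪ A.

(⟸) This inclusion fails. Take A = {1}, C = ∅; then 1 ∈ (A ∪ C) ∪ A but 1 ∉ (C ∖ A) ∪ (C ∩ A).

The sets are not equal: only the forward inclusion holds.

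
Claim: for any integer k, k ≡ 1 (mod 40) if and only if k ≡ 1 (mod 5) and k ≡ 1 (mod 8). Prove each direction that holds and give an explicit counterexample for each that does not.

[⇒] Suppose k ≡ 1 (mod 40); write k = 40j + 1. Since 5 ∣ 40, reducing mod 5 gives k ≡ 1 (mod 5); since 8 ∣ 40, reducing mod 8 gives k ≡ 1 (mod 8).

[⇐] Conversely, if k ≡ 1 (mod 5) and k ≡ 1 (mod 8), then by the Chinese remainder theorem k ≡ 1 (mod 40). This is exactly k ≡ 1 (mod 40).

The biconditional holds.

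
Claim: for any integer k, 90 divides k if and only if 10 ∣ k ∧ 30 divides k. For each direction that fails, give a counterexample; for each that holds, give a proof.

Only the forward implication holds.

(⇒) If 90 ∣ k, write k = 90q. Since 90 = 9·10, k = 10·(9q), so 10 ∣ k; and since 90 = 3·30, k = 30·(3q), so 30 ∣ k.

(⇐) This fails: take k = 30. Both 10 ∣ 30 and 30 ∣ 30, yet 30 is not a multiple of 90 (since 30 = 0·90 + 30), so 90 ∤ 30.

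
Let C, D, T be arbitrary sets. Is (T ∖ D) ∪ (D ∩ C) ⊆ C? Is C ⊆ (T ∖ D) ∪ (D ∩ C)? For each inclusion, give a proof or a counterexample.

(⊆) This inclusion fails. Take C = ∅, D = ∅, T = {1}; then 1 ∈ (T ∖ D) ∪ (D ∩ C) but 1 ∉ C.

(⊇) This inclusion fails. Take C = {1}, D = ∅, T = ∅; then 1 ∈ C but 1 ∉ (T ∖ D) ∪ (D ∩ C).

Both inclusions fail.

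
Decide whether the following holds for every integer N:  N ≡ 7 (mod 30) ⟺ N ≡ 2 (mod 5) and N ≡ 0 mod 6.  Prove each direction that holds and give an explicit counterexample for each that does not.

Both directions fail.

(⇒) This fails: N = 7 gives 7 ≡ 7 (mod 30) but 7 ≡ 1 (mod 6), so the conjunction on the right does not hold.

(⇐) This fails: N = 12 satisfies both congruences on the right (12 ≡ 2 mod 5 and 12 ≡ 0 mod 6) yet 12 ≡ 12 (mod 30), not 7.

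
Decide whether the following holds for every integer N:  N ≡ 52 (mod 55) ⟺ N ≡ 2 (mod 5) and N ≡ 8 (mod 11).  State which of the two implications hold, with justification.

Both implications hold.

(→) Suppose N ≡ 52 (mod 55); write N = 55j + 52. Since 5 ∣ 55, reducing mod 5 gives N ≡ 52 ≡ 2 (mod 5); since 11 ∣ 55, reducing mod 11 gives N ≡ 52 ≡ 8 (mod 11).

(←) Conversely, if N ≡ 2 (mod 5) and N ≡ 8 (mod 11), then by the Chinese remainder theorem N ≡ 52 (mod 55). This is exactly N ≡ 52 (mod 55).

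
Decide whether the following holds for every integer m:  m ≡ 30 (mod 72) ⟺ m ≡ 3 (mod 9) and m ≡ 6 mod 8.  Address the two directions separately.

Both implications hold.

Converse. If m ≡ 3 (mod 9) and m ≡ 6 (mod 8), then by the Chinese remainder theorem m ≡ 30 (mod 72). This is exactly m ≡ 30 (mod 72).

Forward direction. Suppose m ≡ 30 (mod 72); write m = 72j + 30. Since 9 ∣ 72, reducing mod 9 gives m ≡ 30 ≡ 3 (mod 9); since 8 ∣ 72, reducing mod 8 gives m ≡ 30 ≡ 6 (mod 8).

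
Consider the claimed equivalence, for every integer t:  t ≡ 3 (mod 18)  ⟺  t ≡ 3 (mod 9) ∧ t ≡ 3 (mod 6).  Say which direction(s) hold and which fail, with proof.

(⇒) Suppose t ≡ 3 (mod 18); write t = 18j + 3. Since 9 ∣ 18, reducing mod 9 gives t ≡ 3 (mod 9); since 6 ∣ 18, reducing mod 6 gives t ≡ 3 (mod 6).

(⇐) Conversely, if t ≡ 3 (mod 9) and t ≡ 3 (mod 6), then by the Chinese remainder theorem t ≡ 3 (mod 18). This is exactly t ≡ 3 (mod 18).

Both directions hold; the statement is true.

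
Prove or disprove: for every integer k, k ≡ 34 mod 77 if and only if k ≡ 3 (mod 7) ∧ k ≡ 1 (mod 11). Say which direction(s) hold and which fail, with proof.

(⇒) This fails: k = 34 gives 34 ≡ 34 (mod 77) but 34 ≡ 6 (mod 7), so the conjunction on the right does not hold.

(⇐) This fails: k = 45 satisfies both congruences on the right (45 ≡ 3 mod 7 and 45 ≡ 1 mod 11) yet 45 ≡ 45 (mod 77), not 34.

Both directions fail.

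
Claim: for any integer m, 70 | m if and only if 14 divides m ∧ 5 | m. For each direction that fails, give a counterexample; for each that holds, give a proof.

Both directions hold; the statement is true.

(→) If 70 ∣ m, write m = 70q. Since 70 = 5·14, m = 14·(5q), so 14 ∣ m; and since 70 = 14·5, m = 5·(14q), so 5 ∣ m.

(←) Suppose 14 ∣ m and 5 ∣ m. Any common multiple of 14 and 5 is a multiple of their lcm; here gcd(14, 5) = 1, so lcm(14, 5) = 14·5 = 70, so 70 ∣ m.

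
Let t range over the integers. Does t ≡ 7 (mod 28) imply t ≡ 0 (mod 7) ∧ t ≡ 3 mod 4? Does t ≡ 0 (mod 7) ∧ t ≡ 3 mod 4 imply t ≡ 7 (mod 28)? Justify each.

Equivalent; both directions hold.

(→) Suppose t ≡ 7 (mod 28); write t = 28j + 7. Since 7 ∣ 28, reducing mod 7 gives t ≡ 7 ≡ 0 (mod 7); since 4 ∣ 28, reducing mod 4 gives t ≡ 7 ≡ 3 (mod 4).

(←) Conversely, if t ≡ 0 (mod 7) and t ≡ 3 (mod 4), then by the Chinese remainder theorem t ≡ 7 (mod 28). This is exactly t ≡ 7 (mod 28).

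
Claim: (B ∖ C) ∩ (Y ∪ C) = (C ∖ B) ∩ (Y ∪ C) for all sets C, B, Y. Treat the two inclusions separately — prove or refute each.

(⊆) This inclusion fails. Take C = ∅, B = {1}, Y = {1}; then 1 ∈ (B ∖ C) ∩ (Y ∪ C) but 1 ∉ (C ∖ B) ∩ (Y ∪ C).

(⊇) This inclusion fails. Take C = {1}, B = ∅, Y = ∅; then 1 ∈ (C ∖ B) ∩ (Y ∪ C) but 1 ∉ (B ∖ C) ∩ (Y ∪ C).

Neither inclusion holds.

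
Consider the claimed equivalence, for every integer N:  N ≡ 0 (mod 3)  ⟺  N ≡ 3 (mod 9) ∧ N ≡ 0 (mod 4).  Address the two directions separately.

(⟹) This fails: N = 0 gives 0 ≡ 0 (mod 3) but 0 ≡ 0 (mod 9), so the conjunction on the right does not hold.

(⟸) Conversely, if N ≡ 3 (mod 9) and N ≡ 0 (mod 4), then by the Chinese remainder theorem N ≡ 12 (mod 36). Since 12 ≡ 0 (mod 3) and 3 ∣ 36, we get N ≡ 0 (mod 3).

Only the converse holds.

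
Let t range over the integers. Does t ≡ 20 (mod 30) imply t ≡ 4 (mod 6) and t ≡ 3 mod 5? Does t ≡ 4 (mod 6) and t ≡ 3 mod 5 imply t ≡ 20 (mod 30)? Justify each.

(⟹) This fails: t = 20 gives 20 ≡ 20 (mod 30) but 20 ≡ 2 (mod 6), so the conjunction on the right does not hold.

(⟸) This fails: t = 28 satisfies both congruences on the right (28 ≡ 4 mod 6 and 28 ≡ 3 mod 5) yet 28 ≡ 28 (mod 30), not 20.

Both directions fail.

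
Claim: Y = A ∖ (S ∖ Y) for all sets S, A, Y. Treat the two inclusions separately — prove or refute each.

(⊆) This inclusion fails. Take S = ∅, A = ∅, Y = {1}; then 1 ∈ Y but 1 ∉ A ∖ (S ∖ Y).

(⊇) This inclusion fails. Take S = ∅, A = {1}, Y = ∅; then 1 ∈ A ∖ (S ∖ Y) but 1 ∉ Y.

Both inclusions fail.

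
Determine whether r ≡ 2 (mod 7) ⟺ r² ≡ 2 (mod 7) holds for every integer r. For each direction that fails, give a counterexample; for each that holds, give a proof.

(→) This fails: take r = 2. Then 2 ≡ 2 (mod 7), but 2² = 4 ≡ 4 (mod 7), not 2.

(←) This fails: take r = 3. Then 3² = 9 ≡ 2 (mod 7), yet 3 ≡ 3 (mod 7), not 2.

Both directions fail.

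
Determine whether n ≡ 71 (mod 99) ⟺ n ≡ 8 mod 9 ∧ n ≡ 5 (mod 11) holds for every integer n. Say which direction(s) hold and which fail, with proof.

(←) If n ≡ 8 (mod 9) and n ≡ 5 (mod 11), then by the Chinese remainder theorem n ≡ 71 (mod 99). This is exactly n ≡ 71 (mod 99).

(→) Suppose n ≡ 71 (mod 99); write n = 99j + 71. Since 9 ∣ 99, reducing mod 9 gives n ≡ 71 ≡ 8 (mod 9); since 11 ∣ 99, reducing mod 11 gives n ≡ 71 ≡ 5 (mod 11).

Both directions hold.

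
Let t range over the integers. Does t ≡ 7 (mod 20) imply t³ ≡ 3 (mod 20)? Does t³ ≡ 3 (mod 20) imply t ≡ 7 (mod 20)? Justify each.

[⇐] Suppose t³ ≡ 3 (mod 20). The only residue r in {0, …, 19} with r³ ≡ 3 (mod 20) is r = 7, so t ≡ 7 (mod 20).

[⇒] Suppose t ≡ 7 (mod 20). Write t = 20j + 7. Then (20j + 7)³ = 8000j³ + 8400j² + 2940j + 343 = 20(400j³ + 420j² + 147j + 17) + 3, so t³ ≡ 3 (mod 20).

Both directions hold.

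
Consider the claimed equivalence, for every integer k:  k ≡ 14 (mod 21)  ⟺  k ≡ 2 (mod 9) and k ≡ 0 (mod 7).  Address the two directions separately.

(⇒) This fails: k = 35 gives 35 ≡ 14 (mod 21) but 35 ≡ 8 (mod 9), so the conjunction on the right does not hold.

(⇐) Conversely, if k ≡ 2 (mod 9) and k ≡ 0 (mod 7), then by the Chinese remainder theorem k ≡ 56 (mod 63). Since 56 ≡ 14 (mod 21) and 21 ∣ 63, we get k ≡ 14 (mod 21).

Only the converse holds.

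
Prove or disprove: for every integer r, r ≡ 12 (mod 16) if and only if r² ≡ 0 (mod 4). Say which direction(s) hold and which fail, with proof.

The forward direction holds; the converse fails.

[⇐] This fails: take r = 0. Then 0² = 0 ≡ 0 (mod 4), yet 0 ≡ 0 (mod 16), not 12.

[⇒] Suppose r ≡ 12 (mod 16). Then r² ≡ 12² = 144 (mod 16), and since 4 ∣ 16, also r² ≡ 0 (mod 4).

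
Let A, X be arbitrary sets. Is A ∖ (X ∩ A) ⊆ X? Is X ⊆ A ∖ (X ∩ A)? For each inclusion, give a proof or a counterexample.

(⊆) fails and (⊇) fails.

(⟹) This inclusion fails. Take A = {1}, X = ∅; then 1 ∈ A ∖ (X ∩ A) but 1 ∉ X.

(⟸) This inclusion fails. Take A = ∅, X = {1}; then 1 ∈ X but 1 ∉ A ∖ (X ∩ A).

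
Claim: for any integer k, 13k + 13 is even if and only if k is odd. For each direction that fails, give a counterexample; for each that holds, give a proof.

(→) Suppose 13k + 13 is even. Since 13 is odd, 13k and k have the same parity, so 13k + 13 ≡ k + 13 (mod 2). As 13 is odd, 13k + 13 is even exactly when k is odd. Thus k is odd.

(←) Conversely, suppose k is odd; write k = 2j + 1. Then 13k + 13 = 13·(2j + 1) + 13 = 2·13j + 26, which is even.

Both implications hold.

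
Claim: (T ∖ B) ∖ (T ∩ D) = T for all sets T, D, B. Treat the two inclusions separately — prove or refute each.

Only the forward inclusion holds.

(⟹) Let x ∈ (T ∖ B) ∖ (T ∩ D). Then x ∈ T and x ∉ D, B, from which x ∈ T.

(⟸) This inclusion fails. Take T = {1}, D = {1}, B = ∅; then 1 ∈ T but 1 ∉ (T ∖ B) ∖ (T ∩ D).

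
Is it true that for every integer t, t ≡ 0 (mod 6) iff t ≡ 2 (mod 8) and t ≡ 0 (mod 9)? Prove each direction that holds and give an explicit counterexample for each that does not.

Forward direction. This fails: t = 0 gives 0 ≡ 0 (mod 6) but 0 ≡ 0 (mod 8), so the conjunction on the right does not hold.

Converse. If t ≡ 2 (mod 8) and t ≡ 0 (mod 9), then by the Chinese remainder theorem t ≡ 18 (mod 72). Since 18 ≡ 0 (mod 6) and 6 ∣ 72, we get t ≡ 0 (mod 6).

The forward direction fails; the converse holds.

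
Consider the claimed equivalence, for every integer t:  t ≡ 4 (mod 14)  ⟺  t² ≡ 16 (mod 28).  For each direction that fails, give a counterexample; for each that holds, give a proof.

Only the forward direction holds.

(⟹) Suppose t ≡ 4 (mod 14). Working modulo 28, t ∈ {4, 18}; for each such r, r² ≡ 16 (mod 28).

(⟸) This fails: take t = 10. Then 10² = 100 ≡ 16 (mod 28), yet 10 ≡ 10 (mod 14), not 4.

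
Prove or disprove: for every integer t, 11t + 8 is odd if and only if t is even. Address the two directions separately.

[⇒] This fails: t = 5 gives 11t + 8 = 63, which is odd, but 5 is odd, not even.

[⇐] This also fails: t = 6 is even, but 11t + 8 = 74 is even, not odd.

Both directions fail.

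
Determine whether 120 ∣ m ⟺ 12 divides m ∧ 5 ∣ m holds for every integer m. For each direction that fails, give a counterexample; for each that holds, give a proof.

(⇒) holds; (⇐) fails.

[⇒] If 120 ∣ m, write m = 120q. Since 120 = 10·12, m = 12·(10q), so 12 ∣ m; and since 120 = 24·5, m = 5·(24q), so 5 ∣ m.

[⇐] This fails: take m = 60. Both 12 ∣ 60 and 5 ∣ 60, yet 60 is not a multiple of 120 (since 60 = 0·120 + 60), so 120 ∤ 60.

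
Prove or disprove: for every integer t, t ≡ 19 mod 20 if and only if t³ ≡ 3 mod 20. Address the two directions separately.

(⇒) fails and (⇐) fails.

(⟹) This fails: take t = 19. Then 19 ≡ 19 (mod 20), but 19³ = 6859 ≡ 19 (mod 20), not 3.

(⟸) This fails: take t = 7. Then 7³ = 343 ≡ 3 (mod 20), yet 7 ≡ 7 (mod 20), not 19.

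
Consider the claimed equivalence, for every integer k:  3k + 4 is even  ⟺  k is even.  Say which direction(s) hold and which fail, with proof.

The biconditional holds.

Converse. Suppose k is even; write k = 2j. Then 3k + 4 = 3·(2j) + 4 = 2·3j + 4, which is even.

Forward direction. Suppose 3k + 4 is even. Since 3 is odd, 3k and k have the same parity, so 3k + 4 ≡ k + 4 (mod 2). As 4 is even, 3k + 4 is even exactly when k is even. Thus k is even.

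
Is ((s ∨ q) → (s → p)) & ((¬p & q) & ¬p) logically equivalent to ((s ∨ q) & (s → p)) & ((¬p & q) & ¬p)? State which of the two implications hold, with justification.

Both directions hold.

(⟹) Assume the antecedent. If p is true, the antecedent cannot hold. If p is false, the antecedent forces (p = F, s = F, q = T), and the consequent holds there. Either way the consequent holds.

(⟸) Assume the antecedent. If p is true, the antecedent cannot hold. If p is false, the antecedent forces (p = F, s = F, q = T), and the consequent holds there. Either way the consequent holds.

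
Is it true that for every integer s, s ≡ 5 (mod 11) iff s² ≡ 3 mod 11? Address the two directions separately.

Not equivalent: only (⇒) holds.

Forward direction. Suppose s ≡ 5 (mod 11). Write s = 11j + 5. Then (11j + 5)² = 121j² + 110j + 25 = 11(11j² + 10j + 2) + 3, so s² ≡ 3 (mod 11).

Converse. This fails: take s = 6. Then 6² = 36 ≡ 3 (mod 11), yet 6 ≡ 6 (mod 11), not 5.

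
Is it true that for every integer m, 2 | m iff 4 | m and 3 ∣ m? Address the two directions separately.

The forward direction fails; the converse holds.

Forward direction. This fails: take m = 2. Certainly 2 ∣ 2, but 4 ∤ 2.

Converse. Suppose 4 ∣ m and 3 ∣ m. Any common multiple of 4 and 3 is a multiple of their lcm; here gcd(4, 3) = 1, so lcm(4, 3) = 4·3 = 12, so 12 ∣ m. Since 2 ∣ 12, it follows that 2 ∣ m.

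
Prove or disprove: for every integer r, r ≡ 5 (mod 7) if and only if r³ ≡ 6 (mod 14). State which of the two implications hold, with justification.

[⇒] This fails: take r = 5. Then 5 ≡ 5 (mod 7), but 5³ = 125 ≡ 13 (mod 14), not 6.

[⇐] This fails: take r = 6. Then 6³ = 216 ≡ 6 (mod 14), yet 6 ≡ 6 (mod 7), not 5.

Neither implication holds.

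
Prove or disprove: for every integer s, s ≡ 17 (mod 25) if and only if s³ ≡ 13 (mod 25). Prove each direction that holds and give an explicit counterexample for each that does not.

(→) Suppose s ≡ 17 (mod 25). Write s = 25j + 17. Then (25j + 17)³ = 15625j³ + 31875j² + 21675j + 4913 = 25(625j³ + 1275j² + 867j + 196) + 13, so s³ ≡ 13 (mod 25).

(←) Conversely, suppose s³ ≡ 13 (mod 25). The only residue r in {0, …, 24} with r³ ≡ 13 (mod 25) is r = 17, so s ≡ 17 (mod 25).

Equivalent; both directions hold.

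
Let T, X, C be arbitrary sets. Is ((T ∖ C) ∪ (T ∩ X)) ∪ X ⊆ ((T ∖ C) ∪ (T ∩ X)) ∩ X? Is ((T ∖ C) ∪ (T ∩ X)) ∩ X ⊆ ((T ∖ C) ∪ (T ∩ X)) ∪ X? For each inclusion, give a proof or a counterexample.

The sets are not equal: only the reverse inclusion holds.

Forward inclusion. This inclusion fails. Take T = {1}, X = ∅, C = ∅; then 1 ∈ ((T ∖ C) ∪ (T ∩ X)) ∪ X but 1 ∉ ((T ∖ C) ∪ (T ∩ X)) ∩ X.

Reverse inclusion. Let x ∈ ((T ∖ C) ∪ (T ∩ X)) ∩ X. Then either x ∈ T ∩ X and x ∉ C; or x ∈ T ∩ X ∩ C. In each case x ∈ ((T ∖ C) ∪ (T ∩ X)) ∪ X, so ((T ∖ C) ∪ (T ∩ X)) ∩ X ⊆ ((T ∖ C) ∪ (T ∩ X)) ∪ X.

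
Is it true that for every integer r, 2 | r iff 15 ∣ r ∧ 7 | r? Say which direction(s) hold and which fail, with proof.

(→) This fails: take r = 2. Certainly 2 ∣ 2, but 15 ∤ 2.

(←) This fails: take r = 105. Both 15 ∣ 105 and 7 ∣ 105, yet 105 is not a multiple of 2 (since 105 = 52·2 + 1), so 2 ∤ 105.

Both directions fail.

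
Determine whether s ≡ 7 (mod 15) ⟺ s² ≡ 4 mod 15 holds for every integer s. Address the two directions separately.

(⇒) Suppose s ≡ 7 (mod 15). Write s = 15j + 7. Then (15j + 7)² = 225j² + 210j + 49 = 15(15j² + 14j + 3) + 4, so s² ≡ 4 (mod 15).

(⇐) This fails: take s = 2. Then 2² = 4 ≡ 4 (mod 15), yet 2 ≡ 2 (mod 15), not 7.

(⇒) holds; (⇐) fails.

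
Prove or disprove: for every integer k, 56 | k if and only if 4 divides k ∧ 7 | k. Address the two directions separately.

(⇒) If 56 ∣ k, write k = 56q. Since 56 = 14·4, k = 4·(14q), so 4 ∣ k; and since 56 = 8·7, k = 7·(8q), so 7 ∣ k.

(⇐) This fails: take k = 28. Both 4 ∣ 28 and 7 ∣ 28, yet 28 is not a multiple of 56 (since 28 = 0·56 + 28), so 56 ∤ 28.

Only the forward direction holds.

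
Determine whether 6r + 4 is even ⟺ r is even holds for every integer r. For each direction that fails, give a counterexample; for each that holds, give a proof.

Not equivalent: only (⇐) holds.

(⟸) Suppose r is even. Since 6 is even, 6r is even for every r, so 6r + 4 has the same parity as 4, which is even. Hence 6r + 4 is even.

(⟹) This fails: take r = 1. Then 6r + 4 = 10, which is even, yet r = 1 is odd, not even.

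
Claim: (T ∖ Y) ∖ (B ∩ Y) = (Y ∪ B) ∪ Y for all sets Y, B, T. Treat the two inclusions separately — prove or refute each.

(⊆) fails and (⊇) fails.

(⊆) This inclusion fails. Take Y = ∅, B = ∅, T = {1}; then 1 ∈ (T ∖ Y) ∖ (B ∩ Y) but 1 ∉ (Y ∪ B) ∪ Y.

(⊇) This inclusion fails. Take Y = {1}, B = ∅, T = ∅; then 1 ∈ (Y ∪ B) ∪ Y but 1 ∉ (T ∖ Y) ∖ (B ∩ Y).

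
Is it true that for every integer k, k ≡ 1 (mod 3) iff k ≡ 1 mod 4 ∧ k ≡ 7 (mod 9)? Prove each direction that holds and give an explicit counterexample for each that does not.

Only the reverse direction holds.

(⇒) This fails: k = 1 gives 1 ≡ 1 (mod 3) but 1 ≡ 1 (mod 9), so the conjunction on the right does not hold.

(⇐) Conversely, if k ≡ 1 (mod 4) and k ≡ 7 (mod 9), then by the Chinese remainder theorem k ≡ 25 (mod 36). Since 25 ≡ 1 (mod 3) and 3 ∣ 36, we get k ≡ 1 (mod 3).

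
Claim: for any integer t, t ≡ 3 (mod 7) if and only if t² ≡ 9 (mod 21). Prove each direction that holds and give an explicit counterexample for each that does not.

[⇒] This fails: take t = 10. Then 10 ≡ 3 (mod 7), but 10² = 100 ≡ 16 (mod 21), not 9.

[⇐] This fails: take t = 18. Then 18² = 324 ≡ 9 (mod 21), yet 18 ≡ 4 (mod 7), not 3.

(⇒) fails and (⇐) fails.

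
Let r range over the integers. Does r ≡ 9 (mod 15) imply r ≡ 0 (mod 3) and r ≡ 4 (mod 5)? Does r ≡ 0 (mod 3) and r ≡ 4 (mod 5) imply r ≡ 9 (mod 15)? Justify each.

Both directions hold; the statement is true.

(⇒) Suppose r ≡ 9 (mod 15); write r = 15j + 9. Since 3 ∣ 15, reducing mod 3 gives r ≡ 9 ≡ 0 (mod 3); since 5 ∣ 15, reducing mod 5 gives r ≡ 9 ≡ 4 (mod 5).

(⇐) Conversely, if r ≡ 0 (mod 3) and r ≡ 4 (mod 5), then by the Chinese remainder theorem r ≡ 9 (mod 15). This is exactly r ≡ 9 (mod 15).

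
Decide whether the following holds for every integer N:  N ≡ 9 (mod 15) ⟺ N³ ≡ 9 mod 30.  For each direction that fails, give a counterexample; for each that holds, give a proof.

Not equivalent: only (⇐) holds.

[⇒] This fails: take N = 24. Then 24 ≡ 9 (mod 15), but 24³ = 13824 ≡ 24 (mod 30), not 9.

[⇐] Conversely, the residues r modulo 30 with r³ ≡ 9 (mod 30) are exactly {9}, and each is ≡ 9 (mod 15).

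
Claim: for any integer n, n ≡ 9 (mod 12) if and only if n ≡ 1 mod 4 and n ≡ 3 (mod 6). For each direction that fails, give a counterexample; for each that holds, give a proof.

Both implications hold.

Converse. If n ≡ 1 (mod 4) and n ≡ 3 (mod 6), then by the Chinese remainder theorem n ≡ 9 (mod 12). This is exactly n ≡ 9 (mod 12).

Forward direction. Suppose n ≡ 9 (mod 12); write n = 12j + 9. Since 4 ∣ 12, reducing mod 4 gives n ≡ 9 ≡ 1 (mod 4); since 6 ∣ 12, reducing mod 6 gives n ≡ 9 ≡ 3 (mod 6).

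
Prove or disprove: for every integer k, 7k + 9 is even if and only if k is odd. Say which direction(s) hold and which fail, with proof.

Both directions hold; the statement is true.

(→) Suppose 7k + 9 is even. Since 7 is odd, 7k and k have the same parity, so 7k + 9 ≡ k + 9 (mod 2). As 9 is odd, 7k + 9 is even exactly when k is odd. Thus k is odd.

(←) Conversely, suppose k is odd; write k = 2j + 1. Then 7k + 9 = 7·(2j + 1) + 9 = 2·7j + 16, which is even.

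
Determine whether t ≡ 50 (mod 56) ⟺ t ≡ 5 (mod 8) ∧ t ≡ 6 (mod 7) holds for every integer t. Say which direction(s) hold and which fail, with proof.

(→) This fails: t = 50 gives 50 ≡ 50 (mod 56) but 50 ≡ 2 (mod 8), so the conjunction on the right does not hold.

(←) This fails: t = 13 satisfies both congruences on the right (13 ≡ 5 mod 8 and 13 ≡ 6 mod 7) yet 13 ≡ 13 (mod 56), not 50.

(⇒) fails and (⇐) fails.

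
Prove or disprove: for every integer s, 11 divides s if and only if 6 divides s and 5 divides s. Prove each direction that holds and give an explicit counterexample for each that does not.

(→) This fails: take s = 11. Certainly 11 ∣ 11, but 6 ∤ 11.

(←) This fails: take s = 30. Both 6 ∣ 30 and 5 ∣ 30, yet 30 is not a multiple of 11 (since 30 = 2·11 + 8), so 11 ∤ 30.

Neither direction holds.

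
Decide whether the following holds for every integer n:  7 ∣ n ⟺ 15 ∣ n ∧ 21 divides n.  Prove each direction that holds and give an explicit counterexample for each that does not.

(⇒) This fails: take n = 7. Certainly 7 ∣ 7, but 15 ∤ 7.

(⇐) Suppose 15 ∣ n and 21 ∣ n. Any common multiple of 15 and 21 is a multiple of their lcm; here lcm(15, 21) = 15·21/gcd(15, 21) = 315/3 = 105, so 105 ∣ n. Since 7 ∣ 105, it follows that 7 ∣ n.

Only the converse holds.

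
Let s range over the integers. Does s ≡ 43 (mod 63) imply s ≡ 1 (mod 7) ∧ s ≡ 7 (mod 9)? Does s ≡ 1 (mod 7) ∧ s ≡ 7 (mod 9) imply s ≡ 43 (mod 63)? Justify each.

(⟹) Suppose s ≡ 43 (mod 63); write s = 63j + 43. Since 7 ∣ 63, reducing mod 7 gives s ≡ 43 ≡ 1 (mod 7); since 9 ∣ 63, reducing mod 9 gives s ≡ 43 ≡ 7 (mod 9).

(⟸) Conversely, if s ≡ 1 (mod 7) and s ≡ 7 (mod 9), then by the Chinese remainder theorem s ≡ 43 (mod 63). This is exactly s ≡ 43 (mod 63).

Both directions hold.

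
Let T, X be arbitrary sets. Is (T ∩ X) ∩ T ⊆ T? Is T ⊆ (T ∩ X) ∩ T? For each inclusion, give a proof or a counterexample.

Only the forward inclusion holds.

Forward inclusion. Let x ∈ (T ∩ X) ∩ T. Then x ∈ T ∩ X, from which x ∈ T.

Reverse inclusion. This inclusion fails. Take T = {1}, X = ∅; then 1 ∈ T but 1 ∉ (T ∩ X) ∩ T.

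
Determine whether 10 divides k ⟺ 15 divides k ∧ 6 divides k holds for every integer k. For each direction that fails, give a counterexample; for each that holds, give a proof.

Not equivalent: only (⇐) holds.

[⇒] This fails: take k = 10. Certainly 10 ∣ 10, but 15 ∤ 10.

[⇐] Suppose 15 ∣ k and 6 ∣ k. Any common multiple of 15 and 6 is a multiple of their lcm; here lcm(15, 6) = 15·6/gcd(15, 6) = 90/3 = 30, so 30 ∣ k. Since 10 ∣ 30, it follows that 10 ∣ k.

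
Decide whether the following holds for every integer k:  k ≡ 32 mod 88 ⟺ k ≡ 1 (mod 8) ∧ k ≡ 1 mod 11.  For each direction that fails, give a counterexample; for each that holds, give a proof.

(⇒) This fails: k = 32 gives 32 ≡ 32 (mod 88) but 32 ≡ 0 (mod 8), so the conjunction on the right does not hold.

(⇐) This fails: k = 1 satisfies both congruences on the right (1 ≡ 1 mod 8 and 1 ≡ 1 mod 11) yet 1 ≡ 1 (mod 88), not 32.

(⇒) fails and (⇐) fails.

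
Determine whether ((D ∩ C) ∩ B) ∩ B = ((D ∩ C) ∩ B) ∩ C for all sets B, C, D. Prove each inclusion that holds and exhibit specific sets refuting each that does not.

Forward inclusion. Let x ∈ ((D ∩ C) ∩ B) ∩ B. Then x ∈ B ∩ C ∩ D, from which x ∈ ((D ∩ C) ∩ B) ∩ C.

Reverse inclusion. Let x ∈ ((D ∩ C) ∩ B) ∩ C. Then x ∈ B ∩ C ∩ D, from which x ∈ ((D ∩ C) ∩ B) ∩ B.

Both inclusions hold.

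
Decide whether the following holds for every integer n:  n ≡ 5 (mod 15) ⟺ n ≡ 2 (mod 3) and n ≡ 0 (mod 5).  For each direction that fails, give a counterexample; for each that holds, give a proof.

(⇒) Suppose n ≡ 5 (mod 15); write n = 15j + 5. Since 3 ∣ 15, reducing mod 3 gives n ≡ 5 ≡ 2 (mod 3); since 5 ∣ 15, reducing mod 5 gives n ≡ 5 ≡ 0 (mod 5).

(⇐) Conversely, if n ≡ 2 (mod 3) and n ≡ 0 (mod 5), then by the Chinese remainder theorem n ≡ 5 (mod 15). This is exactly n ≡ 5 (mod 15).

Both directions hold.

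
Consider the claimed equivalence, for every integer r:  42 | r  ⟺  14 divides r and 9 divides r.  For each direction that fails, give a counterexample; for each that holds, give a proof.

Not equivalent: only (⇐) holds.

(⟸) Suppose 14 ∣ r and 9 ∣ r. Any common multiple of 14 and 9 is a multiple of their lcm; here gcd(14, 9) = 1, so lcm(14, 9) = 14·9 = 126, so 126 ∣ r. Since 42 ∣ 126, it follows that 42 ∣ r.

(⟹) This fails: take r = 42. Certainly 42 ∣ 42, but 9 ∤ 42.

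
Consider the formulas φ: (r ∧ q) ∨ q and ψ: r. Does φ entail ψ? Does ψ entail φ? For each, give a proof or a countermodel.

Forward direction. This fails. Under r = F, q = T, the left side is true but the right side is false.

Converse. This fails. Under r = T, q = F, the left side is false but the right side is true.

(⇒) fails and (⇐) fails.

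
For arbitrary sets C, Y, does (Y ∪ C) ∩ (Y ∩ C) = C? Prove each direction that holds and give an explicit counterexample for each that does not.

(⟸) This inclusion fails. Take C = {1}, Y = ∅; then 1 ∈ C but 1 ∉ (Y ∪ C) ∩ (Y ∩ C).

(⟹) Let x ∈ (Y ∪ C) ∩ (Y ∩ C). Then x ∈ C ∩ Y, from which x ∈ C.

(⊆) holds; (⊇) fails.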